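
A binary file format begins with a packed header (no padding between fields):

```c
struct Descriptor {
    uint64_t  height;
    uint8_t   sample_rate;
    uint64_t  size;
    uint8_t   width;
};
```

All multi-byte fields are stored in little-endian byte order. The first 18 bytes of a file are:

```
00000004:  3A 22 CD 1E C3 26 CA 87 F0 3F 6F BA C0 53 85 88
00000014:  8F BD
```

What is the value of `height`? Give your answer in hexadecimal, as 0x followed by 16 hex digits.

`height` is the first field, at byte offset 0, occupying 8 bytes.
Bytes at offsets 0..7: 3A 22 CD 1E C3 26 CA 87.
Little-endian stores the least-significant byte at the lowest address.
Reassemble most-significant byte first: 87 CA 26 C3 1E CD 22 3A → 0x87CA26C31ECD223A.

0x87CA26C31ECD223A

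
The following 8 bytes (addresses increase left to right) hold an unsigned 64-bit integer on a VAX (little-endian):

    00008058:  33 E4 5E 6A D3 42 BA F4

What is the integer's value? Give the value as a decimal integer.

Little-endian: lowest address holds the least-significant byte.
Reassemble most-significant byte first: F4 BA 42 D3 6A 5E E4 33 → 0xF4BA42D36A5EE433.
0xF4BA42D36A5EE433 = 17634480766712734771.

17634480766712734771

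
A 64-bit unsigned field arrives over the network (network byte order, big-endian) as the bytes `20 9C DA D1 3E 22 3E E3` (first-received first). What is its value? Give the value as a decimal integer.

2349993697806008035

Big-endian stores the most-significant byte at the lowest address.
The bytes are already most-significant first: 0x209CDAD13E223EE3.
0x209CDAD13E223EE3 = 2349993697806008035.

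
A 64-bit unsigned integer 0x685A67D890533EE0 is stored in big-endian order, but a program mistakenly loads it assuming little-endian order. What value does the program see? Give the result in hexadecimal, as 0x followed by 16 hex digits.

0xE03E5390D8675A68

Stored big-endian, the bytes at ascending addresses are 68 5A 67 D8 90 53 3E E0.
Read back as little-endian, the first byte is least significant, giving 0xE03E5390D8675A68.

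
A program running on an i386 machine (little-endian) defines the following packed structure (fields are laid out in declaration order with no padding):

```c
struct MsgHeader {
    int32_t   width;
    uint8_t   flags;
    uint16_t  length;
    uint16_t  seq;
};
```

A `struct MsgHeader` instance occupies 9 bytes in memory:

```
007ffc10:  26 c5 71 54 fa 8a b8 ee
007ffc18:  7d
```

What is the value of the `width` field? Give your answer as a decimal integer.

1416742182

`width` is the first field, at byte offset 0, occupying 4 bytes.
Bytes at offsets 0..3: 26 C5 71 54.
Little-endian stores the least-significant byte at the lowest address.
Reassemble most-significant byte first: 54 71 C5 26 → 0x5471C526.
0x5471C526 = 1416742182.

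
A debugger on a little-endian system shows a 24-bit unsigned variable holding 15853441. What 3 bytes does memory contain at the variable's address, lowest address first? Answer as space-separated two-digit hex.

81 E7 F1

15853441 in hexadecimal, padded to 24 bits, is 0xF1E781.
Split into bytes (most-significant first): F1 E7 81.
Little-endian: lowest address holds the least-significant byte.
So at ascending addresses the bytes are 81 E7 F1.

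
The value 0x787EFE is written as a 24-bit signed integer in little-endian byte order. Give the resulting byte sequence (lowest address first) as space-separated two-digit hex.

Split into bytes (most-significant first): 78 7E FE.
In little-endian order the low byte comes first in memory.
So at ascending addresses the bytes are FE 7E 78.

FE 7E 78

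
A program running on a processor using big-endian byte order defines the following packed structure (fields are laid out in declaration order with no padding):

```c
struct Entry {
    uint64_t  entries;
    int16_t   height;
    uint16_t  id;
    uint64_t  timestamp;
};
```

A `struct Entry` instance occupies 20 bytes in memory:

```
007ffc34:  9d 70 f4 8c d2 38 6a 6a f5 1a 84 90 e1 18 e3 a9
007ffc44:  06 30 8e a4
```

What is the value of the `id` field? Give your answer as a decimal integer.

33936

`id` follows `entries` (8 B), `height` (2 B), so it starts at offset 8 + 2 = 10 and occupies 2 bytes.
Bytes at offsets 10..11: 84 90.
Big-endian stores the most-significant byte at the lowest address.
The bytes are already most-significant first: 0x8490.
0x8490 = 33936.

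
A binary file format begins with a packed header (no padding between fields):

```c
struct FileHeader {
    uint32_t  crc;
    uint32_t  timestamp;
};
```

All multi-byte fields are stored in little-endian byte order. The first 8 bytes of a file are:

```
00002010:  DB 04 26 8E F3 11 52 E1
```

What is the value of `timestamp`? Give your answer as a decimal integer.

`timestamp` follows `crc` (4 bytes), so it starts at byte offset 4 and occupies 4 bytes.
Bytes at offsets 4..7: F3 11 52 E1.
In little-endian order the low byte comes first in memory.
Reassemble most-significant byte first: E1 52 11 F3 → 0xE15211F3.
0xE15211F3 = 3780252147.

3780252147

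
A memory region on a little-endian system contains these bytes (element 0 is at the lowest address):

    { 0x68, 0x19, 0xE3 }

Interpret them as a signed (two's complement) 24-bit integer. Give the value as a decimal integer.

-1894040

Little-endian stores the least-significant byte at the lowest address.
Reassemble most-significant byte first: E3 19 68 → 0xE31968.
Top bit is set, so as a signed 24-bit value this is 0xE31968 − 2^24 = -1894040.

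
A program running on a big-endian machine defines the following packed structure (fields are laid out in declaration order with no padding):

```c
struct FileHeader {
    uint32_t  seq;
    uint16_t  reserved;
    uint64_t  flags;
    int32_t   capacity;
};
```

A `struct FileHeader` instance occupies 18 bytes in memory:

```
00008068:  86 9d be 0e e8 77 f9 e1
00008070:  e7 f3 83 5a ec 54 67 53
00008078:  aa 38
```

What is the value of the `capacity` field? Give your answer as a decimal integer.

1733536312

`capacity` follows `seq` (4 B), `reserved` (2 B), `flags` (8 B), so it starts at offset 4 + 2 + 8 = 14 and occupies 4 bytes.
Bytes at offsets 14..17: 67 53 AA 38.
Big-endian stores the most-significant byte at the lowest address.
The bytes are already most-significant first: 0x6753AA38.
0x6753AA38 = 1733536312.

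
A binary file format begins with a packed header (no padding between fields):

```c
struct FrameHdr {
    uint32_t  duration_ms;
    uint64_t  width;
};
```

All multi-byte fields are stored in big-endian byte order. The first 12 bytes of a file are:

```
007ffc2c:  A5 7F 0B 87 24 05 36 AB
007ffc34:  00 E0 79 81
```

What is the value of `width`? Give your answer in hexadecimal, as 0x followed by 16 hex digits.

`width` follows `duration_ms` (4 bytes), so it starts at byte offset 4 and occupies 8 bytes.
Bytes at offsets 4..11: 24 05 36 AB 00 E0 79 81.
Big-endian stores the most-significant byte at the lowest address.
The bytes are already most-significant first: 0x240536AB00E07981.

0x240536AB00E07981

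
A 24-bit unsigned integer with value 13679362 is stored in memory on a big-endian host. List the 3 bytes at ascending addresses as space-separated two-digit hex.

13679362 in hexadecimal, padded to 24 bits, is 0xD0BB02.
Split into bytes (most-significant first): D0 BB 02.
In big-endian order the high byte comes first in memory.
So the memory order matches the most-significant-first order: D0 BB 02.

D0 BB 02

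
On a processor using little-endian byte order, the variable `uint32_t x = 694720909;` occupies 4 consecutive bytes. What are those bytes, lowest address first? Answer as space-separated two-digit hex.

8D 99 68 29

694720909 in hexadecimal, padded to 32 bits, is 0x2968998D.
Split into bytes (most-significant first): 29 68 99 8D.
Little-endian stores the least-significant byte at the lowest address.
So at ascending addresses the bytes are 8D 99 68 29.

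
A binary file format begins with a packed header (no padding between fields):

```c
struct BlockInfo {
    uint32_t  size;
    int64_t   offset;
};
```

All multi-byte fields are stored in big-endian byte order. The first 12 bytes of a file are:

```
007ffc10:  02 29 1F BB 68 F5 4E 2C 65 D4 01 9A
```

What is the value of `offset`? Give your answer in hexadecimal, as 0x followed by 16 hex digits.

0x68F54E2C65D4019A

`offset` follows `size` (4 bytes), so it starts at byte offset 4 and occupies 8 bytes.
Bytes at offsets 4..11: 68 F5 4E 2C 65 D4 01 9A.
In big-endian order the high byte comes first in memory.
The bytes are already most-significant first: 0x68F54E2C65D4019A.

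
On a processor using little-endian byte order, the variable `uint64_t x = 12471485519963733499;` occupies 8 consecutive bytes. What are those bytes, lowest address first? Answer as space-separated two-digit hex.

FB BD DD EE 00 9E 13 AD

12471485519963733499 in hexadecimal, padded to 64 bits, is 0xAD139E00EEDDBDFB.
Split into bytes (most-significant first): AD 13 9E 00 EE DD BD FB.
Little-endian stores the least-significant byte at the lowest address.
So at ascending addresses the bytes are FB BD DD EE 00 9E 13 AD.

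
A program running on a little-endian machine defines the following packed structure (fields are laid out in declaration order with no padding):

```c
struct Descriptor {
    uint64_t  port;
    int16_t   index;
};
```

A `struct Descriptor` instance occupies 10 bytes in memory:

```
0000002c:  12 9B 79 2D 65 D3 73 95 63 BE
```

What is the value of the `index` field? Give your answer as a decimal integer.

`index` follows `port` (8 bytes), so it starts at byte offset 8 and occupies 2 bytes.
Bytes at offsets 8..9: 63 BE.
Little-endian stores the least-significant byte at the lowest address.
Reassemble most-significant byte first: BE 63 → 0xBE63.
Top bit is set, so as a signed 16-bit value this is 0xBE63 − 2^16 = -16797.

-16797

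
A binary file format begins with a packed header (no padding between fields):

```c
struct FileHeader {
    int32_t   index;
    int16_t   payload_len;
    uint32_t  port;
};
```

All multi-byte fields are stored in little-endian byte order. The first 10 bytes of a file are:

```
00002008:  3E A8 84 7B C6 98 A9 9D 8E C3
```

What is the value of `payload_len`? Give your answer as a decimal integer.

`payload_len` follows `index` (4 bytes), so it starts at byte offset 4 and occupies 2 bytes.
Bytes at offsets 4..5: C6 98.
In little-endian order the low byte comes first in memory.
Reassemble most-significant byte first: 98 C6 → 0x98C6.
Top bit is set, so as a signed 16-bit value this is 0x98C6 − 2^16 = -26426.

-26426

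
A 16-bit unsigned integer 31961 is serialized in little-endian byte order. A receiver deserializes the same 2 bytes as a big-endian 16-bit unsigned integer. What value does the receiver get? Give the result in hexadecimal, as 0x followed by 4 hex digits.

31961 in 16-bit hexadecimal is 0x7CD9.
Stored little-endian, the bytes at ascending addresses are D9 7C.
Read back as big-endian, the last byte is least significant, giving 0xD97C.

0xD97C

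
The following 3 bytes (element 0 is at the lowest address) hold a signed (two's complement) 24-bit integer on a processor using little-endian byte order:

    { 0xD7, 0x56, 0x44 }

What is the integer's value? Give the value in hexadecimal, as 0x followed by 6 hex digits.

Little-endian: lowest address holds the least-significant byte.
Reassemble most-significant byte first: 44 56 D7 → 0x4456D7.

0x4456D7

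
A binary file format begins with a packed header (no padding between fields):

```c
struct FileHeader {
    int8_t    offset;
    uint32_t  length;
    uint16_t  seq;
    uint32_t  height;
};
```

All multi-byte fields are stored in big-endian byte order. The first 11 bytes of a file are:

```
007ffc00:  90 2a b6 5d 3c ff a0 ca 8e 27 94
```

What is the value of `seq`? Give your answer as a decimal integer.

`seq` follows `offset` (1 B), `length` (4 B), so it starts at offset 1 + 4 = 5 and occupies 2 bytes.
Bytes at offsets 5..6: FF A0.
Big-endian: lowest address holds the most-significant byte.
The bytes are already most-significant first: 0xFFA0.
0xFFA0 = 65440.

65440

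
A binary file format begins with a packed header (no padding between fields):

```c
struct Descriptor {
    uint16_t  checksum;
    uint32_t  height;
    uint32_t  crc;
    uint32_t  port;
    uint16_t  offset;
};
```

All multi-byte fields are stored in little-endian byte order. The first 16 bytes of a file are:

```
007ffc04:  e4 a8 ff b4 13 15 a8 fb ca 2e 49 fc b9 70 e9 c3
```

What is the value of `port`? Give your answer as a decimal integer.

`port` follows `checksum` (2 B), `height` (4 B), `crc` (4 B), so it starts at offset 2 + 4 + 4 = 10 and occupies 4 bytes.
Bytes at offsets 10..13: 49 FC B9 70.
In little-endian order the low byte comes first in memory.
Reassemble most-significant byte first: 70 B9 FC 49 → 0x70B9FC49.
0x70B9FC49 = 1891236937.

1891236937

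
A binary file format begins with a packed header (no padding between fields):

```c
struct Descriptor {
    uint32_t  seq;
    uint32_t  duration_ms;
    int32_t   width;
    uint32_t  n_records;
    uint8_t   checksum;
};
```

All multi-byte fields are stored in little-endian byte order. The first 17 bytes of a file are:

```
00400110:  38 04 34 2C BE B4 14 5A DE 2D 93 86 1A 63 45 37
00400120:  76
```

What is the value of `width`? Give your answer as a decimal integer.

-2037174818

`width` follows `seq` (4 B), `duration_ms` (4 B), so it starts at offset 4 + 4 = 8 and occupies 4 bytes.
Bytes at offsets 8..11: DE 2D 93 86.
In little-endian order the low byte comes first in memory.
Reassemble most-significant byte first: 86 93 2D DE → 0x86932DDE.
Top bit is set, so as a signed 32-bit value this is 0x86932DDE − 2^32 = -2037174818.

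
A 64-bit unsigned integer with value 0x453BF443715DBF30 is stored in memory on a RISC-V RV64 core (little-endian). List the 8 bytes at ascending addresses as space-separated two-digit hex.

30 BF 5D 71 43 F4 3B 45

Split into bytes (most-significant first): 45 3B F4 43 71 5D BF 30.
Little-endian: lowest address holds the least-significant byte.
So at ascending addresses the bytes are 30 BF 5D 71 43 F4 3B 45.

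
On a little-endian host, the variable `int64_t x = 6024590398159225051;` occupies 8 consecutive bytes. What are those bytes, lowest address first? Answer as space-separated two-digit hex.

DB 80 82 27 0C A5 9B 53

6024590398159225051 in hexadecimal, padded to 64 bits, is 0x539BA50C278280DB.
Split into bytes (most-significant first): 53 9B A5 0C 27 82 80 DB.
Little-endian stores the least-significant byte at the lowest address.
So at ascending addresses the bytes are DB 80 82 27 0C A5 9B 53.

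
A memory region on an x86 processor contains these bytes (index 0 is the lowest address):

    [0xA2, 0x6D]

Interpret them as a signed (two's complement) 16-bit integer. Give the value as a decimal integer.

28066

Little-endian stores the least-significant byte at the lowest address.
Reassemble most-significant byte first: 6D A2 → 0x6DA2.
0x6DA2 = 28066.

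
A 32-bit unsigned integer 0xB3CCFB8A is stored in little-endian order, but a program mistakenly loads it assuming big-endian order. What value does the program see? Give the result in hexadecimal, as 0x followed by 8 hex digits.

0x8AFBCCB3

Stored little-endian, the bytes at ascending addresses are 8A FB CC B3.
Read back as big-endian, the last byte is least significant, giving 0x8AFBCCB3.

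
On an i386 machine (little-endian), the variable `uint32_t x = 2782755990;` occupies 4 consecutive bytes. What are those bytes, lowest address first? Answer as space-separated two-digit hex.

2782755990 in hexadecimal, padded to 32 bits, is 0xA5DD7C96.
Split into bytes (most-significant first): A5 DD 7C 96.
Little-endian: lowest address holds the least-significant byte.
So at ascending addresses the bytes are 96 7C DD A5.

96 7C DD A5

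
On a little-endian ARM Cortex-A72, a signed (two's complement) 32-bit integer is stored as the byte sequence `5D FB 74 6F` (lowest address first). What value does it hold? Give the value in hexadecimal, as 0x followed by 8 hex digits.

0x6F74FB5D

Little-endian stores the least-significant byte at the lowest address.
Reassemble most-significant byte first: 6F 74 FB 5D → 0x6F74FB5D.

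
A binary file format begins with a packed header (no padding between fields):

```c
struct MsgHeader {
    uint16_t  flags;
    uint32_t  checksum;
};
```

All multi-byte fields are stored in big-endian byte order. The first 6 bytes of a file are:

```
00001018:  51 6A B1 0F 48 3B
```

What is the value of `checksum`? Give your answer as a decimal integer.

`checksum` follows `flags` (2 bytes), so it starts at byte offset 2 and occupies 4 bytes.
Bytes at offsets 2..5: B1 0F 48 3B.
In big-endian order the high byte comes first in memory.
The bytes are already most-significant first: 0xB10F483B.
0xB10F483B = 2970568763.

2970568763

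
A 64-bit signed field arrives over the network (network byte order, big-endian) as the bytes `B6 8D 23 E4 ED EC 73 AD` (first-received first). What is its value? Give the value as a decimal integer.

Big-endian: lowest address holds the most-significant byte.
The bytes are already most-significant first: 0xB68D23E4EDEC73AD.
Top bit is set, so as a signed 64-bit value this is 0xB68D23E4EDEC73AD − 2^64 = -5292534520939252819.

-5292534520939252819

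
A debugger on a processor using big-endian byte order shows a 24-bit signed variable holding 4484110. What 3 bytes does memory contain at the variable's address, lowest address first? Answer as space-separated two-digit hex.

4484110 in hexadecimal, padded to 24 bits, is 0x446C0E.
Split into bytes (most-significant first): 44 6C 0E.
Big-endian: lowest address holds the most-significant byte.
So the memory order matches the most-significant-first order: 44 6C 0E.

44 6C 0E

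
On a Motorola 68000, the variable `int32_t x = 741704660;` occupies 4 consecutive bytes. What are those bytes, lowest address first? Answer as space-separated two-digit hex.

2C 35 83 D4

741704660 in hexadecimal, padded to 32 bits, is 0x2C3583D4.
Split into bytes (most-significant first): 2C 35 83 D4.
Big-endian: lowest address holds the most-significant byte.
So the memory order matches the most-significant-first order: 2C 35 83 D4.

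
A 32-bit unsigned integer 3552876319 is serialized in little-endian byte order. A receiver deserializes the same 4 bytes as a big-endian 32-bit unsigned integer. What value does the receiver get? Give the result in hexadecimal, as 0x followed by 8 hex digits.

0x1F97C4D3

3552876319 in 32-bit hexadecimal is 0xD3C4971F.
Stored little-endian, the bytes at ascending addresses are 1F 97 C4 D3.
Read back as big-endian, the last byte is least significant, giving 0x1F97C4D3.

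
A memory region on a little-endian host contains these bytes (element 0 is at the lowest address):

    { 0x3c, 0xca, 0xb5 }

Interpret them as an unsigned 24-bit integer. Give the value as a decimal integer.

11913788

Little-endian stores the least-significant byte at the lowest address.
Reassemble most-significant byte first: B5 CA 3C → 0xB5CA3C.
0xB5CA3C = 11913788.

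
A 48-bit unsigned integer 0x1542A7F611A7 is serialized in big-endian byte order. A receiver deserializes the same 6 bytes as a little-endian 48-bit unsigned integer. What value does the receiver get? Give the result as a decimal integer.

183695594439189

Stored big-endian, the bytes at ascending addresses are 15 42 A7 F6 11 A7.
Read back as little-endian, the first byte is least significant, giving 0xA711F6A74215.
0xA711F6A74215 = 183695594439189.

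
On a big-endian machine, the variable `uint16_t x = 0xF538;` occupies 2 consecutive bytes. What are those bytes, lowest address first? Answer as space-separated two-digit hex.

F5 38

Split into bytes (most-significant first): F5 38.
Big-endian: lowest address holds the most-significant byte.
So the memory order matches the most-significant-first order: F5 38.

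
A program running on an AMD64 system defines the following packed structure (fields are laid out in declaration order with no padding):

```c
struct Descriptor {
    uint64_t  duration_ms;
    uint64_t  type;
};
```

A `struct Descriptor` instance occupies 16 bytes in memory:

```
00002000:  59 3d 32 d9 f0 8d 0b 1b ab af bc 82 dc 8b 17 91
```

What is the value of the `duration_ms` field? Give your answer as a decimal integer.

1948807329343487321

`duration_ms` is the first field, at byte offset 0, occupying 8 bytes.
Bytes at offsets 0..7: 59 3D 32 D9 F0 8D 0B 1B.
In little-endian order the low byte comes first in memory.
Reassemble most-significant byte first: 1B 0B 8D F0 D9 32 3D 59 → 0x1B0B8DF0D9323D59.
0x1B0B8DF0D9323D59 = 1948807329343487321.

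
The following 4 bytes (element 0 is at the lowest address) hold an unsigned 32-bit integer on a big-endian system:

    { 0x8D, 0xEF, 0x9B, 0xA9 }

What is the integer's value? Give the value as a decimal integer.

Big-endian stores the most-significant byte at the lowest address.
The bytes are already most-significant first: 0x8DEF9BA9.
0x8DEF9BA9 = 2381290409.

2381290409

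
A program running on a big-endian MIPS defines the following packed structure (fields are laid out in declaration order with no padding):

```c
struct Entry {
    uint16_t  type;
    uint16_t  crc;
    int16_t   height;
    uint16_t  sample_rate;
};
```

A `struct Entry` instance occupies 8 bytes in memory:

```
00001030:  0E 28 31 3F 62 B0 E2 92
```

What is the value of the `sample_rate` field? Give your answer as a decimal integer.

`sample_rate` follows `type` (2 B), `crc` (2 B), `height` (2 B), so it starts at offset 2 + 2 + 2 = 6 and occupies 2 bytes.
Bytes at offsets 6..7: E2 92.
Big-endian: lowest address holds the most-significant byte.
The bytes are already most-significant first: 0xE292.
0xE292 = 58002.

58002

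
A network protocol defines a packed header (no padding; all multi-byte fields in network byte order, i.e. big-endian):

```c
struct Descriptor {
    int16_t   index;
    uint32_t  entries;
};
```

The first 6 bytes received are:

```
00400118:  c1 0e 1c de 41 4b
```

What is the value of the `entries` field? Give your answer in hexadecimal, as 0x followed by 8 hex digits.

`entries` follows `index` (2 bytes), so it starts at byte offset 2 and occupies 4 bytes.
Bytes at offsets 2..5: 1C DE 41 4B.
In big-endian order the high byte comes first in memory.
The bytes are already most-significant first: 0x1CDE414B.

0x1CDE414B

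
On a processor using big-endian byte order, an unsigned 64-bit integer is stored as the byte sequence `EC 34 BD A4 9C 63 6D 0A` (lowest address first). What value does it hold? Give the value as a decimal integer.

In big-endian order the high byte comes first in memory.
The bytes are already most-significant first: 0xEC34BDA49C636D0A.
0xEC34BDA49C636D0A = 17020437406435994890.

17020437406435994890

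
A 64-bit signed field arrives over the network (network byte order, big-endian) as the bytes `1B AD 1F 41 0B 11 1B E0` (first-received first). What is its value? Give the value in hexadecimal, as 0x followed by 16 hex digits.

In big-endian order the high byte comes first in memory.
The bytes are already most-significant first: 0x1BAD1F410B111BE0.

0x1BAD1F410B111BE0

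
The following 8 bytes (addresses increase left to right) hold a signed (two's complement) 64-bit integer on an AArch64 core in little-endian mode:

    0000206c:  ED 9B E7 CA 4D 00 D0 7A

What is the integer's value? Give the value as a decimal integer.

8849573601899682797

In little-endian order the low byte comes first in memory.
Reassemble most-significant byte first: 7A D0 00 4D CA E7 9B ED → 0x7AD0004DCAE79BED.
0x7AD0004DCAE79BED = 8849573601899682797.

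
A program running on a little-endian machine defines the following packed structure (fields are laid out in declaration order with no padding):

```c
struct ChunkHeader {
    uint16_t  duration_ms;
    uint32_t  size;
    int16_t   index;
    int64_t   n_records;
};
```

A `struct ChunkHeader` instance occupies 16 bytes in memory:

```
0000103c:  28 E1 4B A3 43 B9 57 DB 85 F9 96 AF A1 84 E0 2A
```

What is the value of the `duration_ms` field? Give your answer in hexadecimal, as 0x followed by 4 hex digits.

0xE128

`duration_ms` is the first field, at byte offset 0, occupying 2 bytes.
Bytes at offsets 0..1: 28 E1.
Little-endian stores the least-significant byte at the lowest address.
Reassemble most-significant byte first: E1 28 → 0xE128.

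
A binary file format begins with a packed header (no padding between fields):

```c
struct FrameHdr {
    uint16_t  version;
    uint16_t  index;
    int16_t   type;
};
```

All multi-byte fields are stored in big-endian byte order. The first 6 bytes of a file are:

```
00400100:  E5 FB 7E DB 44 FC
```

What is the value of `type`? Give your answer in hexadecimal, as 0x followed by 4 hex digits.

`type` follows `version` (2 B), `index` (2 B), so it starts at offset 2 + 2 = 4 and occupies 2 bytes.
Bytes at offsets 4..5: 44 FC.
Big-endian: lowest address holds the most-significant byte.
The bytes are already most-significant first: 0x44FC.

0x44FC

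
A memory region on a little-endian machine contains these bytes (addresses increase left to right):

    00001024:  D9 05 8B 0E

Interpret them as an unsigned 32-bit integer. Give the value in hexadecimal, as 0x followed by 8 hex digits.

Little-endian stores the least-significant byte at the lowest address.
Reassemble most-significant byte first: 0E 8B 05 D9 → 0x0E8B05D9.

0x0E8B05D9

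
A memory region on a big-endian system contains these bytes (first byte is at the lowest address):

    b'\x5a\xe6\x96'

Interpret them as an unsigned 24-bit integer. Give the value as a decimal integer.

5957270

In big-endian order the high byte comes first in memory.
The bytes are already most-significant first: 0x5AE696.
0x5AE696 = 5957270.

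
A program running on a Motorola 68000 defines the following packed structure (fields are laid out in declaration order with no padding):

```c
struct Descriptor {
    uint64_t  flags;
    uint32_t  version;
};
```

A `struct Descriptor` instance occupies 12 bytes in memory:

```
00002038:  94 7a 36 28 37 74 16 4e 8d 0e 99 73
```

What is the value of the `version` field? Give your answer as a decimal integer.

`version` follows `flags` (8 bytes), so it starts at byte offset 8 and occupies 4 bytes.
Bytes at offsets 8..11: 8D 0E 99 73.
Big-endian: lowest address holds the most-significant byte.
The bytes are already most-significant first: 0x8D0E9973.
0x8D0E9973 = 2366544243.

2366544243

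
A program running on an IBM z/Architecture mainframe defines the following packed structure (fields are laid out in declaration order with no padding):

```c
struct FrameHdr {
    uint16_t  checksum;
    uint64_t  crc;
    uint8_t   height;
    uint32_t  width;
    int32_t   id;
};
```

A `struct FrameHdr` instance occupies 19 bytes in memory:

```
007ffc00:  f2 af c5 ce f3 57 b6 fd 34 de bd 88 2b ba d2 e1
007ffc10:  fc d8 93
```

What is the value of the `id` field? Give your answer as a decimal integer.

-503523181

`id` follows `checksum` (2 B), `crc` (8 B), `height` (1 B), `width` (4 B), so it starts at offset 2 + 8 + 1 + 4 = 15 and occupies 4 bytes.
Bytes at offsets 15..18: E1 FC D8 93.
In big-endian order the high byte comes first in memory.
The bytes are already most-significant first: 0xE1FCD893.
Top bit is set, so as a signed 32-bit value this is 0xE1FCD893 − 2^32 = -503523181.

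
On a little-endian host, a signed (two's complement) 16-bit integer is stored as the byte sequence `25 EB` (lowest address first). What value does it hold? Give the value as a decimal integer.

Little-endian stores the least-significant byte at the lowest address.
Reassemble most-significant byte first: EB 25 → 0xEB25.
Top bit is set, so as a signed 16-bit value this is 0xEB25 − 2^16 = -5339.

-5339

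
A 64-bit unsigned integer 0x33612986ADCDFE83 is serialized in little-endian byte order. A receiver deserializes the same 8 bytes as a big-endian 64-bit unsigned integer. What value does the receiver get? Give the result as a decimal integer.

9511265608216961331

Stored little-endian, the bytes at ascending addresses are 83 FE CD AD 86 29 61 33.
Read back as big-endian, the last byte is least significant, giving 0x83FECDAD86296133.
0x83FECDAD86296133 = 9511265608216961331.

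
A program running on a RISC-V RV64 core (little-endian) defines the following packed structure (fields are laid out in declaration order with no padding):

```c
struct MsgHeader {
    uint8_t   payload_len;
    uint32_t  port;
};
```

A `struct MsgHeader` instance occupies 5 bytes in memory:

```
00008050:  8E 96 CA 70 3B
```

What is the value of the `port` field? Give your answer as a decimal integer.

`port` follows `payload_len` (1 byte), so it starts at byte offset 1 and occupies 4 bytes.
Bytes at offsets 1..4: 96 CA 70 3B.
Little-endian: lowest address holds the least-significant byte.
Reassemble most-significant byte first: 3B 70 CA 96 → 0x3B70CA96.
0x3B70CA96 = 997247638.

997247638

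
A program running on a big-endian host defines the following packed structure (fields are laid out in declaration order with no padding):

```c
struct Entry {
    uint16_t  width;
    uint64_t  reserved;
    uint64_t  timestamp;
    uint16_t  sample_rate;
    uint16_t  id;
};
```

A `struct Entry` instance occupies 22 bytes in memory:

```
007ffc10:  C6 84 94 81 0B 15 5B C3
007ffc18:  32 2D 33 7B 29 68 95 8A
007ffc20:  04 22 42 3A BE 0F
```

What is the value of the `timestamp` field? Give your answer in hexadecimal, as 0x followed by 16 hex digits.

`timestamp` follows `width` (2 B), `reserved` (8 B), so it starts at offset 2 + 8 = 10 and occupies 8 bytes.
Bytes at offsets 10..17: 33 7B 29 68 95 8A 04 22.
Big-endian stores the most-significant byte at the lowest address.
The bytes are already most-significant first: 0x337B2968958A0422.

0x337B2968958A0422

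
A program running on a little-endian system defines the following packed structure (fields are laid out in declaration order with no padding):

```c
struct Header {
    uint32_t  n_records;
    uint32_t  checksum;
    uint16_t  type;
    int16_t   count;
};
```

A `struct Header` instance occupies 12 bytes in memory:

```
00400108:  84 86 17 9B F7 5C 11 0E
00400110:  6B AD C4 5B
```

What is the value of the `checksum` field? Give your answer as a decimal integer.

236018935

`checksum` follows `n_records` (4 bytes), so it starts at byte offset 4 and occupies 4 bytes.
Bytes at offsets 4..7: F7 5C 11 0E.
Little-endian stores the least-significant byte at the lowest address.
Reassemble most-significant byte first: 0E 11 5C F7 → 0x0E115CF7.
0x0E115CF7 = 236018935.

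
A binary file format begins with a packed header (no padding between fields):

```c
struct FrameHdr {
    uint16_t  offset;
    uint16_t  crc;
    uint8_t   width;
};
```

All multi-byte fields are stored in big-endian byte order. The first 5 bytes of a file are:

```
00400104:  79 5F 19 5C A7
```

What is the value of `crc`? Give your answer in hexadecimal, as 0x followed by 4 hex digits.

`crc` follows `offset` (2 bytes), so it starts at byte offset 2 and occupies 2 bytes.
Bytes at offsets 2..3: 19 5C.
In big-endian order the high byte comes first in memory.
The bytes are already most-significant first: 0x195C.

0x195C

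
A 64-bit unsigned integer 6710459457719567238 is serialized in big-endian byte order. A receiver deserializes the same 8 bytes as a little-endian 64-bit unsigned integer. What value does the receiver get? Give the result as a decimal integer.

9656572751927255133

6710459457719567238 in 64-bit hexadecimal is 0x5D205752C1090386.
Stored big-endian, the bytes at ascending addresses are 5D 20 57 52 C1 09 03 86.
Read back as little-endian, the first byte is least significant, giving 0x860309C15257205D.
0x860309C15257205D = 9656572751927255133.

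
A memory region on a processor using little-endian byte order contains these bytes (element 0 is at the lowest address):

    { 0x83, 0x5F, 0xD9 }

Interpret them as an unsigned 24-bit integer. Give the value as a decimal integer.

Little-endian: lowest address holds the least-significant byte.
Reassemble most-significant byte first: D9 5F 83 → 0xD95F83.
0xD95F83 = 14245763.

14245763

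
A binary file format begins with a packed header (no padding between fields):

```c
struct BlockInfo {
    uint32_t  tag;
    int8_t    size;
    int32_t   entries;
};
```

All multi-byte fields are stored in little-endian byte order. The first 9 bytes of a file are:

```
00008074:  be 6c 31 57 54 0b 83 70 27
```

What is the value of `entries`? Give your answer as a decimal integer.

`entries` follows `tag` (4 B), `size` (1 B), so it starts at offset 4 + 1 = 5 and occupies 4 bytes.
Bytes at offsets 5..8: 0B 83 70 27.
Little-endian stores the least-significant byte at the lowest address.
Reassemble most-significant byte first: 27 70 83 0B → 0x2770830B.
0x2770830B = 661685003.

661685003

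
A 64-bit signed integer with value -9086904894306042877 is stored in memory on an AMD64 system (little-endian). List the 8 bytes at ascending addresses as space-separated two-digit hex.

03 3C 21 A3 24 D4 E4 81

Two's complement of -9086904894306042877 in 64 bits: 9086904894306042877 = 0x7E1B2BDB5CDEC3FD; invert → 0x81E4D424A3213C02; add 1 → 0x81E4D424A3213C03.
Split into bytes (most-significant first): 81 E4 D4 24 A3 21 3C 03.
Little-endian stores the least-significant byte at the lowest address.
So at ascending addresses the bytes are 03 3C 21 A3 24 D4 E4 81.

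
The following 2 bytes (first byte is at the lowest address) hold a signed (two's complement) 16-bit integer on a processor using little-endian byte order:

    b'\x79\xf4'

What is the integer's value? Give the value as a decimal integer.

-2951

In little-endian order the low byte comes first in memory.
Reassemble most-significant byte first: F4 79 → 0xF479.
Top bit is set, so as a signed 16-bit value this is 0xF479 − 2^16 = -2951.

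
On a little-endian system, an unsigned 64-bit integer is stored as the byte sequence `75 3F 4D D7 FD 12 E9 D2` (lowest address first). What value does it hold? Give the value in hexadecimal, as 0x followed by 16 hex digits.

0xD2E912FDD74D3F75

Little-endian: lowest address holds the least-significant byte.
Reassemble most-significant byte first: D2 E9 12 FD D7 4D 3F 75 → 0xD2E912FDD74D3F75.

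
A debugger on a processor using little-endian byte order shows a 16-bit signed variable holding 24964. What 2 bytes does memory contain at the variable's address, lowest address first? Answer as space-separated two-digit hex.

24964 in hexadecimal, padded to 16 bits, is 0x6184.
Split into bytes (most-significant first): 61 84.
Little-endian: lowest address holds the least-significant byte.
So at ascending addresses the bytes are 84 61.

84 61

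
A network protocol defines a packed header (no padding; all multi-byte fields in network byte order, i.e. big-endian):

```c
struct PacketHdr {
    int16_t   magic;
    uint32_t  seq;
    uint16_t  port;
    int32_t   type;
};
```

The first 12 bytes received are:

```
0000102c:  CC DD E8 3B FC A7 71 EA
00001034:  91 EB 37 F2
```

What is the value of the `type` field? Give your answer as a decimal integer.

`type` follows `magic` (2 B), `seq` (4 B), `port` (2 B), so it starts at offset 2 + 4 + 2 = 8 and occupies 4 bytes.
Bytes at offsets 8..11: 91 EB 37 F2.
Big-endian: lowest address holds the most-significant byte.
The bytes are already most-significant first: 0x91EB37F2.
Top bit is set, so as a signed 32-bit value this is 0x91EB37F2 − 2^32 = -1846855694.

-1846855694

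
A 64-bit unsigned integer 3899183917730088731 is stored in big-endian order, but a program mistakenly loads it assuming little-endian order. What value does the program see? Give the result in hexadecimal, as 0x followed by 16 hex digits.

0x1BC7374A1DAF1C36

3899183917730088731 in 64-bit hexadecimal is 0x361CAF1D4A37C71B.
Stored big-endian, the bytes at ascending addresses are 36 1C AF 1D 4A 37 C7 1B.
Read back as little-endian, the first byte is least significant, giving 0x1BC7374A1DAF1C36.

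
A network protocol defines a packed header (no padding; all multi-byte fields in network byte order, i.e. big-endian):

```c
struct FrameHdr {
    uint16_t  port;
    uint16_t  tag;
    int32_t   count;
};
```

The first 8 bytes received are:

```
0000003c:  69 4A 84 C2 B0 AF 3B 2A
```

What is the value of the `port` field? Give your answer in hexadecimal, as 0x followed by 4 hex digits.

0x694A

`port` is the first field, at byte offset 0, occupying 2 bytes.
Bytes at offsets 0..1: 69 4A.
Big-endian: lowest address holds the most-significant byte.
The bytes are already most-significant first: 0x694A.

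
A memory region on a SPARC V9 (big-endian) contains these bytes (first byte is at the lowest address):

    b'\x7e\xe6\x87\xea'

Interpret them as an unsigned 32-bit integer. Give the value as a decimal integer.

Big-endian stores the most-significant byte at the lowest address.
The bytes are already most-significant first: 0x7EE687EA.
0x7EE687EA = 2129037290.

2129037290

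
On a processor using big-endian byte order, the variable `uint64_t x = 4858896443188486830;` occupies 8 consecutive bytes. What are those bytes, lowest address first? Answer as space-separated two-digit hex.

4858896443188486830 in hexadecimal, padded to 64 bits, is 0x436E449250A8A2AE.
Split into bytes (most-significant first): 43 6E 44 92 50 A8 A2 AE.
Big-endian: lowest address holds the most-significant byte.
So the memory order matches the most-significant-first order: 43 6E 44 92 50 A8 A2 AE.

43 6E 44 92 50 A8 A2 AE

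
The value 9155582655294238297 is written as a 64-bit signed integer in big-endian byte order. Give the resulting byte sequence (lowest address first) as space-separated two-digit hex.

9155582655294238297 in hexadecimal, padded to 64 bits, is 0x7F0F29EAA88A6E59.
Split into bytes (most-significant first): 7F 0F 29 EA A8 8A 6E 59.
In big-endian order the high byte comes first in memory.
So the memory order matches the most-significant-first order: 7F 0F 29 EA A8 8A 6E 59.

7F 0F 29 EA A8 8A 6E 59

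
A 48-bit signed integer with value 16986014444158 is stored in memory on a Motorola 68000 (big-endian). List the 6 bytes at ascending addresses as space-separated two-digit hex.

16986014444158 in hexadecimal, padded to 48 bits, is 0x0F72DD5B6A7E.
Split into bytes (most-significant first): 0F 72 DD 5B 6A 7E.
Big-endian stores the most-significant byte at the lowest address.
So the memory order matches the most-significant-first order: 0F 72 DD 5B 6A 7E.

0F 72 DD 5B 6A 7E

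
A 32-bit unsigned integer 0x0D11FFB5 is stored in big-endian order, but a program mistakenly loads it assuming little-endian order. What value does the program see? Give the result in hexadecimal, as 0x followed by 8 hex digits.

0xB5FF110D

Stored big-endian, the bytes at ascending addresses are 0D 11 FF B5.
Read back as little-endian, the first byte is least significant, giving 0xB5FF110D.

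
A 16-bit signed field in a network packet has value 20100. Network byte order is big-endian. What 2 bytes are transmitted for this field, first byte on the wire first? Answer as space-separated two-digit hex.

20100 in hexadecimal, padded to 16 bits, is 0x4E84.
Split into bytes (most-significant first): 4E 84.
Big-endian stores the most-significant byte at the lowest address.
So the memory order matches the most-significant-first order: 4E 84.

4E 84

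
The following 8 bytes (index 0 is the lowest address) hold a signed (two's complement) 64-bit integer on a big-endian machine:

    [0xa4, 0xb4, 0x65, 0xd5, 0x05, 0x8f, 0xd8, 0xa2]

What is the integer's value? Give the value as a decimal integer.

-6578521190085699422

Big-endian: lowest address holds the most-significant byte.
The bytes are already most-significant first: 0xA4B465D5058FD8A2.
Top bit is set, so as a signed 64-bit value this is 0xA4B465D5058FD8A2 − 2^64 = -6578521190085699422.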